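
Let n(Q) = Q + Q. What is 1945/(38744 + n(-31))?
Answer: 1945/38682 ≈ 0.050282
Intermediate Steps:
n(Q) = 2*Q
1945/(38744 + n(-31)) = 1945/(38744 + 2*(-31)) = 1945/(38744 - 62) = 1945/38682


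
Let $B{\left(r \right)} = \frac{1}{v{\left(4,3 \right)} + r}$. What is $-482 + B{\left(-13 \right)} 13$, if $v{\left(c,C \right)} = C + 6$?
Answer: $- \frac{1941}{4} \approx -485.25$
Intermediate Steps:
$v{\left(c,C \right)} = 6 + C$
$B{\left(r \right)} = \frac{1}{9 + r}$ ($B{\left(r \right)} = \frac{1}{\left(6 + 3\right) + r} = \frac{1}{9 + r}$)
$-482 + B{\left(-13 \right)} 13 = -482 + \frac{1}{9 - 13} \cdot 13 = -482 + \frac{1}{-4} \cdot 13 = -482 - \frac{13}{4} = - \frac{1941}{4}$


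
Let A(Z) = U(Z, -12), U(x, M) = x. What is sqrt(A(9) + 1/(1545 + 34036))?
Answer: sqrt(11394103630)/35581 ≈ 3.0000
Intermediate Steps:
A(Z) = Z
sqrt(A(9) + 1/(1545 + 34036)) = sqrt(9 + 1/(1545 + 34036)) = sqrt(9 + 1/35581) = sqrt(320230/35581) = sqrt(11394103630)/35581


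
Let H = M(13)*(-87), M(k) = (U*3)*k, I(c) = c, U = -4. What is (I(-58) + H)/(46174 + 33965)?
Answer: 13514/80139 ≈ 0.16863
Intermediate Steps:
M(k) = -12*k (M(k) = (-4*3)*k = -12*k)
H = 13572 (H = -12*13*(-87) = -156*(-87) = 13572)
(I(-58) + H)/(46174 + 33965) = (-58 + 13572)/(46174 + 33965) = 13514/80139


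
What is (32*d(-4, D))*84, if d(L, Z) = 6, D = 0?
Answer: 16128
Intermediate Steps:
(32*d(-4, D))*84 = (32*6)*84 = 192*84 = 16128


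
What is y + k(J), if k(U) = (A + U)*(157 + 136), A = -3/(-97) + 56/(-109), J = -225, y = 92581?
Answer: 280338123/10573 ≈ 26515.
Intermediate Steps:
A = -5105/10573 (A = -3*(-1/97) + 56*(-1/109) = 3/97 - 56/109 = -5105/10573 ≈ -0.48283)
k(U) = -1495765/10573 + 293*U (k(U) = (-5105/10573 + U)*(157 + 136) = (-5105/10573 + U)*293 = -1495765/10573 + 293*U)
y + k(J) = 92581 + (-1495765/10573 + 293*(-225)) = 92581 + (-1495765/10573 - 65925) = 92581 - 698520790/10573 = 280338123/10573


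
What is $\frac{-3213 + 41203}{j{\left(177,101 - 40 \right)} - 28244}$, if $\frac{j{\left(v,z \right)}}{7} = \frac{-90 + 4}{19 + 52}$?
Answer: $- \frac{1348645}{1002963} \approx -1.3447$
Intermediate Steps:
$j{\left(v,z \right)} = - \frac{602}{71}$ ($j{\left(v,z \right)} = 7 \frac{-90 + 4}{19 + 52} = 7 \left(- \frac{86}{71}\right) = - \frac{602}{71}$)
$\frac{-3213 + 41203}{j{\left(177,101 - 40 \right)} - 28244} = \frac{-3213 + 41203}{- \frac{602}{71} - 28244} = \frac{37990}{- \frac{2005926}{71}} = 37990 \left(- \frac{71}{2005926}\right) = - \frac{1348645}{1002963}$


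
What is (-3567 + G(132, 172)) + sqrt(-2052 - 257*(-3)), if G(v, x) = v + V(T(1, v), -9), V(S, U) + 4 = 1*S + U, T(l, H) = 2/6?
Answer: -10343/3 + I*sqrt(1281) ≈ -3447.7 + 35.791*I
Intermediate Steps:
T(l, H) = 1/3 (T(l, H) = 2*(1/6) = 1/3)
V(S, U) = -4 + S + U (V(S, U) = -4 + (1*S + U) = -4 + (S + U) = -4 + S + U)
G(v, x) = -38/3 + v (G(v, x) = v + (-4 + 1/3 - 9) = v - 38/3 = -38/3 + v)
(-3567 + G(132, 172)) + sqrt(-2052 - 257*(-3)) = (-3567 + (-38/3 + 132)) + sqrt(-2052 - 257*(-3)) = (-3567 + 358/3) + sqrt(-2052 + 771) = -10343/3 + sqrt(-1281) = -10343/3 + I*sqrt(1281)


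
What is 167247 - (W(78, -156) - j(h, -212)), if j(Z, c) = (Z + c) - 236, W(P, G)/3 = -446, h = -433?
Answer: 167704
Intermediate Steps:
W(P, G) = -1338 (W(P, G) = 3*(-446) = -1338)
j(Z, c) = -236 + Z + c
167247 - (W(78, -156) - j(h, -212)) = 167247 - (-1338 - (-236 - 433 - 212)) = 167247 - (-1338 - 1*(-881)) = 167247 - (-1338 + 881) = 167247 - 1*(-457) = 167247 + 457 = 167704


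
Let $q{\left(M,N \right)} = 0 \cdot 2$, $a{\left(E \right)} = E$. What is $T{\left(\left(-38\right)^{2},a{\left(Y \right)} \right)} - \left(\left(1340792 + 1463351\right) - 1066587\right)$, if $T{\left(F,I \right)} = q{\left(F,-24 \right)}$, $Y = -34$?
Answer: $-1737556$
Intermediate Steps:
$q{\left(M,N \right)} = 0$
$T{\left(F,I \right)} = 0$
$T{\left(\left(-38\right)^{2},a{\left(Y \right)} \right)} - \left(\left(1340792 + 1463351\right) - 1066587\right) = 0 - \left(\left(1340792 + 1463351\right) - 1066587\right) = 0 - \left(2804143 - 1066587\right) = 0 - 1737556 = -1737556$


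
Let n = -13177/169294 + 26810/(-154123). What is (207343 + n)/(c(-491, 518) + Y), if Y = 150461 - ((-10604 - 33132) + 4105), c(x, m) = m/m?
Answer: 5410007546895655/4959925406002066 ≈ 1.0907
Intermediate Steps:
n = -6569650911/26092099162 (n = -13177*1/169294 + 26810*(-1/154123) = -13177/169294 - 26810/154123 = -6569650911/26092099162 ≈ -0.25179)
c(x, m) = 1
Y = 190092 (Y = 150461 - (-43736 + 4105) = 150461 - 1*(-39631) = 150461 + 39631 = 190092)
(207343 + n)/(c(-491, 518) + Y) = (207343 - 6569650911/26092099162)/(1 + 190092) = (5410007546895655/26092099162)/190093 = (5410007546895655/26092099162)*(1/190093) = 5410007546895655/4959925406002066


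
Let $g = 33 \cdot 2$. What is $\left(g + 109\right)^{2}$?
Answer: $30625$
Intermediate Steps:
$g = 66$
$\left(g + 109\right)^{2} = \left(66 + 109\right)^{2} = 175^{2} = 30625$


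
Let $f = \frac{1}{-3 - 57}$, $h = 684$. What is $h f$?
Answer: $- \frac{57}{5} \approx -11.4$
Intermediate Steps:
$f = - \frac{1}{60}$ ($f = \frac{1}{-60} = - \frac{1}{60} \approx -0.016667$)
$h f = 684 \left(- \frac{1}{60}\right) = - \frac{57}{5}$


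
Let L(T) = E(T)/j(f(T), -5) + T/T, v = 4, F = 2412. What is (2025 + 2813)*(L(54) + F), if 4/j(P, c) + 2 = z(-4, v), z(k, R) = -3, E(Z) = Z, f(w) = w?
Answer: 11347529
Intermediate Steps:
j(P, c) = -⅘ (j(P, c) = 4/(-2 - 3) = 4/(-5) = 4*(-⅕) = -⅘)
L(T) = 1 - 5*T/4 (L(T) = T/(-⅘) + T/T = T*(-5/4) + 1 = -5*T/4 + 1 = 1 - 5*T/4)
(2025 + 2813)*(L(54) + F) = (2025 + 2813)*((1 - 5/4*54) + 2412) = 4838*((1 - 135/2) + 2412) = 4838*(-133/2 + 2412) = 4838*(4691/2) = 11347529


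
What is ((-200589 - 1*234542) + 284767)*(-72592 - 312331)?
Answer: 57878561972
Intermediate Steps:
((-200589 - 1*234542) + 284767)*(-72592 - 312331) = ((-200589 - 234542) + 284767)*(-384923) = (-435131 + 284767)*(-384923) = -150364*(-384923) = 57878561972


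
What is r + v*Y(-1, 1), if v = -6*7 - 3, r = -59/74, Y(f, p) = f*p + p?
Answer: -59/74 ≈ -0.79730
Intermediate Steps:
Y(f, p) = p + f*p
r = -59/74 (r = -59*1/74 = -59/74 ≈ -0.79730)
v = -45 (v = -42 - 3 = -45)
r + v*Y(-1, 1) = -59/74 - 45*(1 - 1) = -59/74 - 45*0 = -59/74 + 0 = -59/74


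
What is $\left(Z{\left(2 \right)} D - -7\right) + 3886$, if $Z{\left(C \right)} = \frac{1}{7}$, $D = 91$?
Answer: $3906$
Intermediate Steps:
$Z{\left(C \right)} = \frac{1}{7}$
$\left(Z{\left(2 \right)} D - -7\right) + 3886 = \left(\frac{1}{7} \cdot 91 - -7\right) + 3886 = \left(13 + \left(-13 + 20\right)\right) + 3886 = \left(13 + 7\right) + 3886 = 20 + 3886 = 3906$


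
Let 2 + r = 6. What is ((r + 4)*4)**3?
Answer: 32768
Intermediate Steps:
r = 4 (r = -2 + 6 = 4)
((r + 4)*4)**3 = ((4 + 4)*4)**3 = (8*4)**3 = 32**3 = 32768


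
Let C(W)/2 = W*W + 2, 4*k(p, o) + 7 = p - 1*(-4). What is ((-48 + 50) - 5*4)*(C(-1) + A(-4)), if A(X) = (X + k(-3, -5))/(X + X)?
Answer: -963/8 ≈ -120.38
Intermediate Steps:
k(p, o) = -¾ + p/4 (k(p, o) = -7/4 + (p - 1*(-4))/4 = -7/4 + (p + 4)/4 = -7/4 + (4 + p)/4 = -7/4 + (1 + p/4) = -¾ + p/4)
A(X) = (-3/2 + X)/(2*X) (A(X) = (X + (-¾ + (¼)*(-3)))/(X + X) = (X + (-¾ - ¾))/((2*X)) = (X - 3/2)*(1/(2*X)) = (-3/2 + X)*(1/(2*X)) = (-3/2 + X)/(2*X))
C(W) = 4 + 2*W² (C(W) = 2*(W*W + 2) = 2*(W² + 2) = 2*(2 + W²) = 4 + 2*W²)
((-48 + 50) - 5*4)*(C(-1) + A(-4)) = ((-48 + 50) - 5*4)*((4 + 2*(-1)²) + (¼)*(-3 + 2*(-4))/(-4)) = (2 - 20)*((4 + 2*1) + (¼)*(-¼)*(-3 - 8)) = -18*((4 + 2) + (¼)*(-¼)*(-11)) = -18*(6 + 11/16) = -18*107/16 = -963/8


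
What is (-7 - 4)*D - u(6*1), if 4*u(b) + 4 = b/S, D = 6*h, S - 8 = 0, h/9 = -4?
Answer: 38029/16 ≈ 2376.8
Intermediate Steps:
h = -36 (h = 9*(-4) = -36)
S = 8 (S = 8 + 0 = 8)
D = -216 (D = 6*(-36) = -216)
u(b) = -1 + b/32 (u(b) = -1 + (b/8)/4 = -1 + b/32)
(-7 - 4)*D - u(6*1) = (-7 - 4)*(-216) - (-1 + (6*1)/32) = -11*(-216) - (-1 + (1/32)*6) = 2376 - (-1 + 3/16) = 2376 - 1*(-13/16) = 2376 + 13/16 = 38029/16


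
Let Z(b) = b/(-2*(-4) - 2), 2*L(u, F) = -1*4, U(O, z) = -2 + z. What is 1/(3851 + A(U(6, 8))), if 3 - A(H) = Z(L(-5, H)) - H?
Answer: 3/11581 ≈ 0.00025905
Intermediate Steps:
L(u, F) = -2 (L(u, F) = (-1*4)/2 = (1/2)*(-4) = -2)
Z(b) = b/6 (Z(b) = b/(8 - 2) = b/6)
A(H) = 10/3 + H (A(H) = 3 - ((1/6)*(-2) - H) = 3 - (-1/3 - H) = 3 + (1/3 + H) = 10/3 + H)
1/(3851 + A(U(6, 8))) = 1/(3851 + (10/3 + (-2 + 8))) = 1/(3851 + (10/3 + 6)) = 1/(3851 + 28/3) = 1/(11581/3) = 3/11581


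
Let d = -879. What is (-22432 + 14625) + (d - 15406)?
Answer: -24092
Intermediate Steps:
(-22432 + 14625) + (d - 15406) = (-22432 + 14625) + (-879 - 15406) = -7807 - 16285 = -24092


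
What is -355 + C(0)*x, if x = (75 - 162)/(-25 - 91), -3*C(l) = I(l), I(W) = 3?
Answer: -1423/4 ≈ -355.75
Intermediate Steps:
C(l) = -1 (C(l) = -⅓*3 = -1)
x = ¾ (x = -87/(-116) = -87*(-1/116) = ¾ ≈ 0.75000)
-355 + C(0)*x = -355 - 1*¾ = -355 - ¾ = -1423/4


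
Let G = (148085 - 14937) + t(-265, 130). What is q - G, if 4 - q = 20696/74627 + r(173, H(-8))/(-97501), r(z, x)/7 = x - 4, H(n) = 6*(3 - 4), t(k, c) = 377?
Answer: -971528474908753/7276207127 ≈ -1.3352e+5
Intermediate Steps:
G = 133525 (G = (148085 - 14937) + 377 = 133148 + 377 = 133525)
H(n) = -6 (H(n) = 6*(-1) = -6)
r(z, x) = -28 + 7*x (r(z, x) = 7*(x - 4) = 7*(-4 + x) = -28 + 7*x)
q = 27081723922/7276207127 (q = 4 - (20696/74627 + (-28 + 7*(-6))/(-97501)) = 4 - (20696*(1/74627) + (-28 - 42)*(-1/97501)) = 4 - (20696/74627 - 70*(-1/97501)) = 4 - (20696/74627 + 70/97501) = 4 - 1*2023104586/7276207127 = 4 - 2023104586/7276207127 = 27081723922/7276207127 ≈ 3.7220)
q - G = 27081723922/7276207127 - 1*133525 = 27081723922/7276207127 - 133525 = -971528474908753/7276207127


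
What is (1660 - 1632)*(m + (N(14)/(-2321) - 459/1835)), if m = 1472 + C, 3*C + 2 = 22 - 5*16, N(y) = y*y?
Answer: 173115426988/4259035 ≈ 40647.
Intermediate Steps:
N(y) = y²
C = -20 (C = -⅔ + (22 - 5*16)/3 = -⅔ + (22 - 80)/3 = -⅔ + (⅓)*(-58) = -⅔ - 58/3 = -20)
m = 1452 (m = 1472 - 20 = 1452)
(1660 - 1632)*(m + (N(14)/(-2321) - 459/1835)) = (1660 - 1632)*(1452 + (14²/(-2321) - 459/1835)) = 28*(1452 + (196*(-1/2321) - 459*1/1835)) = 28*(1452 + (-196/2321 - 459/1835)) = 28*(1452 - 1424999/4259035) = 28*(6182693821/4259035) = 173115426988/4259035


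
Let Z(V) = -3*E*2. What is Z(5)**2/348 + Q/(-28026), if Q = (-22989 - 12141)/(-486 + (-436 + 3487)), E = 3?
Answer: 64731980/69490467 ≈ 0.93152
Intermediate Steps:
Z(V) = -18 (Z(V) = -3*3*2 = -9*2 = -18)
Q = -2342/171 (Q = -35130/(-486 + 3051) = -35130/2565 = -35130*1/2565 = -2342/171 ≈ -13.696)
Z(5)**2/348 + Q/(-28026) = (-18)**2/348 - 2342/171/(-28026) = 324*(1/348) - 2342/171*(-1/28026) = 27/29 + 1171/2396223 = 64731980/69490467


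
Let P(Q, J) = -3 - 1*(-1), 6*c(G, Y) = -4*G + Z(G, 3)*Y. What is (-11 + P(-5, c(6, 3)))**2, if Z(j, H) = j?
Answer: 169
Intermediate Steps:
c(G, Y) = -2*G/3 + G*Y/6 (c(G, Y) = (-4*G + G*Y)/6 = -2*G/3 + G*Y/6)
P(Q, J) = -2 (P(Q, J) = -3 + 1 = -2)
(-11 + P(-5, c(6, 3)))**2 = (-11 - 2)**2 = (-13)**2 = 169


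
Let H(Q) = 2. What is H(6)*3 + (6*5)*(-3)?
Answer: -84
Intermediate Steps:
H(6)*3 + (6*5)*(-3) = 2*3 + (6*5)*(-3) = 6 + 30*(-3) = 6 - 90 = -84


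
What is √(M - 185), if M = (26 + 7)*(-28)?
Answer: I*√1109 ≈ 33.302*I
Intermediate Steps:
M = -924 (M = 33*(-28) = -924)
√(M - 185) = √(-924 - 185) = √(-1109) = I*√1109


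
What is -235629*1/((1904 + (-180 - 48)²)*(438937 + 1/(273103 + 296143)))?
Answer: -7451714763/748034690579648 ≈ -9.9617e-6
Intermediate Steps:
-235629*1/((1904 + (-180 - 48)²)*(438937 + 1/(273103 + 296143))) = -235629*1/((1904 + (-228)²)*(438937 + 1/569246)) = -235629*1/((1904 + 51984)*(438937 + 1/569246)) = -235629/(53888*(249863131503/569246)) = -235629/6732312215216832/284623 = -235629*284623/6732312215216832 = -7451714763/748034690579648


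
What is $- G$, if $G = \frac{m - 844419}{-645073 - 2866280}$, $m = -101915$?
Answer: $- \frac{946334}{3511353} \approx -0.26951$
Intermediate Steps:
$G = \frac{946334}{3511353}$ ($G = \frac{-101915 - 844419}{-645073 - 2866280} = - \frac{946334}{-3511353} = \left(-946334\right) \left(- \frac{1}{3511353}\right) = \frac{946334}{3511353} \approx 0.26951$)
$- G = \left(-1\right) \frac{946334}{3511353} = - \frac{946334}{3511353}$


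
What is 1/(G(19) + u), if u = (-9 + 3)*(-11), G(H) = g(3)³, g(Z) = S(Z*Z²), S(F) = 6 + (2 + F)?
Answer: 1/42941 ≈ 2.3288e-5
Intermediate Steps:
S(F) = 8 + F
g(Z) = 8 + Z³ (g(Z) = 8 + Z*Z² = 8 + Z³)
G(H) = 42875 (G(H) = (8 + 3³)³ = (8 + 27)³ = 35³ = 42875)
u = 66 (u = -6*(-11) = 66)
1/(G(19) + u) = 1/(42875 + 66) = 1/42941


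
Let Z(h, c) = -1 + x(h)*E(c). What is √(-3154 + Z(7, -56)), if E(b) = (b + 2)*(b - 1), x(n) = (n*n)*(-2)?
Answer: 11*I*√2519 ≈ 552.09*I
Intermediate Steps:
x(n) = -2*n² (x(n) = n²*(-2) = -2*n²)
E(b) = (-1 + b)*(2 + b) (E(b) = (2 + b)*(-1 + b) = (-1 + b)*(2 + b))
Z(h, c) = -1 - 2*h²*(-2 + c + c²) (Z(h, c) = -1 + (-2*h²)*(-2 + c + c²) = -1 - 2*h²*(-2 + c + c²))
√(-3154 + Z(7, -56)) = √(-3154 + (-1 + 2*7²*(2 - 1*(-56) - 1*(-56)²))) = √(-3154 + (-1 + 2*49*(2 + 56 - 1*3136))) = √(-3154 + (-1 + 2*49*(2 + 56 - 3136))) = √(-3154 + (-1 + 2*49*(-3078))) = √(-3154 + (-1 - 301644)) = √(-3154 - 301645) = √(-304799) = 11*I*√2519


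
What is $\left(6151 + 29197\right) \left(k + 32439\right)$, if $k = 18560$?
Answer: $1802712652$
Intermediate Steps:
$\left(6151 + 29197\right) \left(k + 32439\right) = \left(6151 + 29197\right) \left(18560 + 32439\right) = 35348 \cdot 50999 = 1802712652$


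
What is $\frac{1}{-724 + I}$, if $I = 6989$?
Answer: $\frac{1}{6265} \approx 0.00015962$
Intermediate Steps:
$\frac{1}{-724 + I} = \frac{1}{-724 + 6989} = \frac{1}{6265}$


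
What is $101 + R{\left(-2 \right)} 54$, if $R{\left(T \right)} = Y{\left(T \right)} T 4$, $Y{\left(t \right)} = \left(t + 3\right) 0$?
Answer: $101$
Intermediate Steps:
$Y{\left(t \right)} = 0$ ($Y{\left(t \right)} = \left(3 + t\right) 0 = 0$)
$R{\left(T \right)} = 0$ ($R{\left(T \right)} = 0 T 4 = 0 \cdot 4 = 0$)
$101 + R{\left(-2 \right)} 54 = 101 + 0 \cdot 54 = 101 + 0 = 101$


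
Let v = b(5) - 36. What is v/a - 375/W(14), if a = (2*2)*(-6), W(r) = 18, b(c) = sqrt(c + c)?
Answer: -58/3 - sqrt(10)/24 ≈ -19.465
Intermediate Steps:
b(c) = sqrt(2)*sqrt(c) (b(c) = sqrt(2*c) = sqrt(2)*sqrt(c))
a = -24 (a = 4*(-6) = -24)
v = -36 + sqrt(10) (v = sqrt(2)*sqrt(5) - 36 = sqrt(10) - 36 = -36 + sqrt(10) ≈ -32.838)
v/a - 375/W(14) = (-36 + sqrt(10))/(-24) - 375/18 = (-36 + sqrt(10))*(-1/24) - 375*1/18 = (3/2 - sqrt(10)/24) - 125/6 = -58/3 - sqrt(10)/24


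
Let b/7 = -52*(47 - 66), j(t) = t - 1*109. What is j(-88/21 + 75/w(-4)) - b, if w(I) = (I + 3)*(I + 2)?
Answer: -293651/42 ≈ -6991.7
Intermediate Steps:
w(I) = (2 + I)*(3 + I) (w(I) = (3 + I)*(2 + I) = (2 + I)*(3 + I))
j(t) = -109 + t (j(t) = t - 109 = -109 + t)
b = 6916 (b = 7*(-52*(47 - 66)) = 7*(-52*(-19)) = 7*988 = 6916)
j(-88/21 + 75/w(-4)) - b = (-109 + (-88/21 + 75/(6 + (-4)² + 5*(-4)))) - 1*6916 = (-109 + (-88*1/21 + 75/(6 + 16 - 20))) - 6916 = (-109 + (-88/21 + 75/2)) - 6916 = (-109 + 1399/42) - 6916 = -3179/42 - 6916 = -293651/42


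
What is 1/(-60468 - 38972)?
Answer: -1/99440 ≈ -1.0056e-5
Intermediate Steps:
1/(-60468 - 38972) = 1/(-99440) = -1/99440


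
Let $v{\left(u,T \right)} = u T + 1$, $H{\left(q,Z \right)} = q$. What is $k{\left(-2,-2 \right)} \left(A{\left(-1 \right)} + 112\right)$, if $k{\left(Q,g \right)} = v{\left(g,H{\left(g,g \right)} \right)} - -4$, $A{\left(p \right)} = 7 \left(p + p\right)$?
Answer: $882$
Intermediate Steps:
$v{\left(u,T \right)} = 1 + T u$ ($v{\left(u,T \right)} = T u + 1 = 1 + T u$)
$A{\left(p \right)} = 14 p$ ($A{\left(p \right)} = 7 \cdot 2 p = 14 p$)
$k{\left(Q,g \right)} = 5 + g^{2}$ ($k{\left(Q,g \right)} = \left(1 + g g\right) - -4 = \left(1 + g^{2}\right) + 4 = 5 + g^{2}$)
$k{\left(-2,-2 \right)} \left(A{\left(-1 \right)} + 112\right) = \left(5 + \left(-2\right)^{2}\right) \left(14 \left(-1\right) + 112\right) = \left(5 + 4\right) \left(-14 + 112\right) = 9 \cdot 98 = 882$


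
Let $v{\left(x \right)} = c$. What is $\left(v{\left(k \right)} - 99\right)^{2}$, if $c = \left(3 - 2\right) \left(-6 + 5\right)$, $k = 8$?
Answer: $10000$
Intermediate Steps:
$c = -1$ ($c = 1 \left(-1\right) = -1$)
$v{\left(x \right)} = -1$
$\left(v{\left(k \right)} - 99\right)^{2} = \left(-1 - 99\right)^{2} = \left(-100\right)^{2} = 10000$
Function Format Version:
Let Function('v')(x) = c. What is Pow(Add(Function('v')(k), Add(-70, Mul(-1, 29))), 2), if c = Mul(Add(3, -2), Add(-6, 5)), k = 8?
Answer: 10000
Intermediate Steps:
c = -1 (c = Mul(1, -1) = -1)
Function('v')(x) = -1
Pow(Add(Function('v')(k), Add(-70, Mul(-1, 29))), 2) = Pow(Add(-1, Add(-70, Mul(-1, 29))), 2) = Pow(Add(-1, Add(-70, -29)), 2) = Pow(Add(-1, -99), 2) = Pow(-100, 2) = 10000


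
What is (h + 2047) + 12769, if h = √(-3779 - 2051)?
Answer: 14816 + I*√5830 ≈ 14816.0 + 76.354*I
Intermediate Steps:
h = I*√5830 (h = √(-5830) = I*√5830 ≈ 76.354*I)
(h + 2047) + 12769 = (I*√5830 + 2047) + 12769 = (2047 + I*√5830) + 12769 = 14816 + I*√5830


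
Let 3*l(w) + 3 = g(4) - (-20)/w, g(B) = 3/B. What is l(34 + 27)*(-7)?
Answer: 3283/732 ≈ 4.4850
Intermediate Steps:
l(w) = -¾ + 20/(3*w) (l(w) = -1 + (3/4 - (-20)/w)/3 = -1 + (3*(¼) + 20/w)/3 = -1 + (¾ + 20/w)/3 = -1 + (¼ + 20/(3*w)) = -¾ + 20/(3*w))
l(34 + 27)*(-7) = ((80 - 9*(34 + 27))/(12*(34 + 27)))*(-7) = ((1/12)*(80 - 9*61)/61)*(-7) = ((1/12)*(1/61)*(80 - 549))*(-7) = ((1/12)*(1/61)*(-469))*(-7) = -469/732*(-7) = 3283/732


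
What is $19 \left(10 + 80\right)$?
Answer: $1710$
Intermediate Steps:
$19 \left(10 + 80\right) = 19 \cdot 90 = 1710$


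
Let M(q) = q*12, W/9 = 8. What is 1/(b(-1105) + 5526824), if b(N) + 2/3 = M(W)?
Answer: 3/16583062 ≈ 1.8091e-7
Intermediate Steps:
W = 72 (W = 9*8 = 72)
M(q) = 12*q
b(N) = 2590/3 (b(N) = -2/3 + 12*72 = -2/3 + 864 = 2590/3)
1/(b(-1105) + 5526824) = 1/(2590/3 + 5526824) = 1/(16583062/3) = 3/16583062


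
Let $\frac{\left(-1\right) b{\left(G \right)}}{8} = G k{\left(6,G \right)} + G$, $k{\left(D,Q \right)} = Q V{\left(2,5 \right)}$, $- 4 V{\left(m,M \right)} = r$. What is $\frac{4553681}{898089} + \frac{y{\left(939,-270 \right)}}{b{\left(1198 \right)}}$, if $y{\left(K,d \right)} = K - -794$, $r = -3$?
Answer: $\frac{39254853206011}{7742252835912} \approx 5.0702$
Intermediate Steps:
$y{\left(K,d \right)} = 794 + K$ ($y{\left(K,d \right)} = K + 794 = 794 + K$)
$V{\left(m,M \right)} = \frac{3}{4}$ ($V{\left(m,M \right)} = \left(- \frac{1}{4}\right) \left(-3\right) = \frac{3}{4}$)
$k{\left(D,Q \right)} = \frac{3 Q}{4}$ ($k{\left(D,Q \right)} = Q \frac{3}{4} = \frac{3 Q}{4}$)
$b{\left(G \right)} = - 8 G - 6 G^{2}$ ($b{\left(G \right)} = - 8 \left(G \frac{3 G}{4} + G\right) = - 8 \left(\frac{3 G^{2}}{4} + G\right) = - 8 \left(G + \frac{3 G^{2}}{4}\right) = - 8 G - 6 G^{2}$)
$\frac{4553681}{898089} + \frac{y{\left(939,-270 \right)}}{b{\left(1198 \right)}} = \frac{4553681}{898089} + \frac{794 + 939}{\left(-2\right) 1198 \left(4 + 3 \cdot 1198\right)} = 4553681 \cdot \frac{1}{898089} + \frac{1733}{\left(-2\right) 1198 \left(4 + 3594\right)} = \frac{4553681}{898089} + \frac{1733}{\left(-2\right) 1198 \cdot 3598} = \frac{4553681}{898089} + \frac{1733}{-8620808} = \frac{4553681}{898089} + 1733 \left(- \frac{1}{8620808}\right) = \frac{4553681}{898089} - \frac{1733}{8620808} = \frac{39254853206011}{7742252835912}$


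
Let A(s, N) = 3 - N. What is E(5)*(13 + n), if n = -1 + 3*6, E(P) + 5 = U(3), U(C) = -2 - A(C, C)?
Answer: -210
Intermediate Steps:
U(C) = -5 + C (U(C) = -2 - (3 - C) = -2 + (-3 + C) = -5 + C)
E(P) = -7 (E(P) = -5 + (-5 + 3) = -5 - 2 = -7)
n = 17 (n = -1 + 18 = 17)
E(5)*(13 + n) = -7*(13 + 17) = -7*30 = -210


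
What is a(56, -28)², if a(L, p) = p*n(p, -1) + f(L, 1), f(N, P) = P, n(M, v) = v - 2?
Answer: 7225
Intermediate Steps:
n(M, v) = -2 + v
a(L, p) = 1 - 3*p (a(L, p) = p*(-2 - 1) + 1 = p*(-3) + 1 = -3*p + 1 = 1 - 3*p)
a(56, -28)² = (1 - 3*(-28))² = (1 + 84)² = 85² = 7225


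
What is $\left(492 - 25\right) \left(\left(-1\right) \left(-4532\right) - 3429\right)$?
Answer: $515101$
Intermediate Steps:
$\left(492 - 25\right) \left(\left(-1\right) \left(-4532\right) - 3429\right) = 467 \left(4532 - 3429\right) = 467 \cdot 1103 = 515101$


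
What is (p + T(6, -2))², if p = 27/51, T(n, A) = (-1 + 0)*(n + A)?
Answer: 3481/289 ≈ 12.045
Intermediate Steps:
T(n, A) = -A - n (T(n, A) = -(A + n) = -A - n)
p = 9/17 (p = 27*(1/51) = 9/17 ≈ 0.52941)
(p + T(6, -2))² = (9/17 + (-1*(-2) - 1*6))² = (9/17 + (2 - 6))² = (9/17 - 4)² = (-59/17)² = 3481/289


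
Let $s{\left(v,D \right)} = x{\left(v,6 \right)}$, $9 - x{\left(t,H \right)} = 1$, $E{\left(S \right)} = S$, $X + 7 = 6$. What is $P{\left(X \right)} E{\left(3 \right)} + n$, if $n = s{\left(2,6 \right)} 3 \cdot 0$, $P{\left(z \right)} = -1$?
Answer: $-3$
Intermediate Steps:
$X = -1$ ($X = -7 + 6 = -1$)
$x{\left(t,H \right)} = 8$ ($x{\left(t,H \right)} = 9 - 1 = 8$)
$s{\left(v,D \right)} = 8$
$n = 0$ ($n = 8 \cdot 3 \cdot 0 = 24 \cdot 0 = 0$)
$P{\left(X \right)} E{\left(3 \right)} + n = \left(-1\right) 3 + 0 = -3 + 0 = -3$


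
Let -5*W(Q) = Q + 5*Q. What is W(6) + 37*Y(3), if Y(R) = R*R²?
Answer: 4959/5 ≈ 991.80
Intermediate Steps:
Y(R) = R³
W(Q) = -6*Q/5 (W(Q) = -(Q + 5*Q)/5 = -6*Q/5)
W(6) + 37*Y(3) = -6/5*6 + 37*3³ = -36/5 + 37*27 = -36/5 + 999 = 4959/5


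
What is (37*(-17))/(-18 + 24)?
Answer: -629/6 ≈ -104.83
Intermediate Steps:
(37*(-17))/(-18 + 24) = -629/6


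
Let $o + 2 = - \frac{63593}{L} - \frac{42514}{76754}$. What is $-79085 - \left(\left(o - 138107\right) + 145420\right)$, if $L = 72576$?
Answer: $- \frac{240630402479599}{2785249152} \approx -86395.0$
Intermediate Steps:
$o = - \frac{9553754897}{2785249152}$ ($o = -2 - \left(\frac{21257}{38377} + \frac{63593}{72576}\right) = -2 - \frac{3983256593}{2785249152} = - \frac{9553754897}{2785249152} \approx -3.4301$)
$-79085 - \left(\left(o - 138107\right) + 145420\right) = -79085 - \left(\left(- \frac{9553754897}{2785249152} - 138107\right) + 145420\right) = -79085 - \left(- \frac{384671958390161}{2785249152} + 145420\right) = -79085 - \frac{20358973293679}{2785249152} = - \frac{240630402479599}{2785249152}$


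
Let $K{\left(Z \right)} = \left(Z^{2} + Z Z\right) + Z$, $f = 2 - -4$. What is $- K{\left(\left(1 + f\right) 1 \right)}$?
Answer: $-105$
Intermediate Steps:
$f = 6$ ($f = 2 + 4 = 6$)
$K{\left(Z \right)} = Z + 2 Z^{2}$ ($K{\left(Z \right)} = \left(Z^{2} + Z^{2}\right) + Z = 2 Z^{2} + Z = Z + 2 Z^{2}$)
$- K{\left(\left(1 + f\right) 1 \right)} = - \left(1 + 6\right) 1 \left(1 + 2 \left(1 + 6\right) 1\right) = - 7 \cdot 1 \left(1 + 2 \cdot 7 \cdot 1\right) = - 7 \left(1 + 2 \cdot 7\right) = - 7 \left(1 + 14\right) = - 7 \cdot 15 = \left(-1\right) 105 = -105$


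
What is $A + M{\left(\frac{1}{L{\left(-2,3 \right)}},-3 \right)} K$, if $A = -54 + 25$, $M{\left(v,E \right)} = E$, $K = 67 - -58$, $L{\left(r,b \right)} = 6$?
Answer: $-404$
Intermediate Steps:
$K = 125$ ($K = 67 + 58 = 125$)
$A = -29$
$A + M{\left(\frac{1}{L{\left(-2,3 \right)}},-3 \right)} K = -29 - 375 = -404$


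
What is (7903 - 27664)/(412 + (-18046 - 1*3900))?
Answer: 6587/7178 ≈ 0.91767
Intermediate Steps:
(7903 - 27664)/(412 + (-18046 - 1*3900)) = -19761/(412 + (-18046 - 3900)) = -19761/(412 - 21946) = -19761/(-21534) = -19761*(-1/21534) = 6587/7178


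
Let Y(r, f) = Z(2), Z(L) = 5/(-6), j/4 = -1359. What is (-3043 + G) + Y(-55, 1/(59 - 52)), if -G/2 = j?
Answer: 46969/6 ≈ 7828.2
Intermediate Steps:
j = -5436 (j = 4*(-1359) = -5436)
Z(L) = -⅚ (Z(L) = 5*(-⅙) = -⅚)
Y(r, f) = -⅚
G = 10872 (G = -2*(-5436) = 10872)
(-3043 + G) + Y(-55, 1/(59 - 52)) = (-3043 + 10872) - ⅚ = 7829 - ⅚ = 46969/6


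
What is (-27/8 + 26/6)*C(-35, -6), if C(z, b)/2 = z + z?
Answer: -805/6 ≈ -134.17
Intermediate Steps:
C(z, b) = 4*z (C(z, b) = 2*(z + z) = 2*(2*z) = 4*z)
(-27/8 + 26/6)*C(-35, -6) = (-27/8 + 26/6)*(4*(-35)) = (-27*⅛ + 26*(⅙))*(-140) = (-27/8 + 13/3)*(-140) = (23/24)*(-140) = -805/6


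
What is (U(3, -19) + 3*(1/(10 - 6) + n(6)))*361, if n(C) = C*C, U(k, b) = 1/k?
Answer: 472549/12 ≈ 39379.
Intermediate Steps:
n(C) = C²
(U(3, -19) + 3*(1/(10 - 6) + n(6)))*361 = (1/3 + 3*(1/(10 - 6) + 6²))*361 = (⅓ + 3*(1/4 + 36))*361 = (⅓ + 3*(¼ + 36))*361 = (⅓ + 3*(145/4))*361 = (⅓ + 435/4)*361 = (1309/12)*361 = 472549/12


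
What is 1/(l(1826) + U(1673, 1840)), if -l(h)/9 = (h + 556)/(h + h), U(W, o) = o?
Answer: 1826/3349121 ≈ 0.00054522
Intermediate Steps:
l(h) = -9*(556 + h)/(2*h) (l(h) = -9*(h + 556)/(h + h) = -9*(556 + h)/(2*h))
1/(l(1826) + U(1673, 1840)) = 1/((-9/2 - 2502/1826) + 1840) = 1/((-9/2 - 2502*1/1826) + 1840) = 1/((-9/2 - 1251/913) + 1840) = 1/(-10719/1826 + 1840) = 1/(3349121/1826) = 1826/3349121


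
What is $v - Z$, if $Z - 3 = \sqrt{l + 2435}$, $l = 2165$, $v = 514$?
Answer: $511 - 10 \sqrt{46} \approx 443.18$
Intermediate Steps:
$Z = 3 + 10 \sqrt{46}$ ($Z = 3 + \sqrt{2165 + 2435} = 3 + \sqrt{4600} = 3 + 10 \sqrt{46} \approx 70.823$)
$v - Z = 514 - \left(3 + 10 \sqrt{46}\right) = 511 - 10 \sqrt{46}$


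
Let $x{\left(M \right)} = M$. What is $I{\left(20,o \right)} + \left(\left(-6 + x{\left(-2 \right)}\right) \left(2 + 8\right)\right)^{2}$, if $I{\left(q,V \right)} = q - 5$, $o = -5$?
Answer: $6415$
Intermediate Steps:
$I{\left(q,V \right)} = -5 + q$
$I{\left(20,o \right)} + \left(\left(-6 + x{\left(-2 \right)}\right) \left(2 + 8\right)\right)^{2} = \left(-5 + 20\right) + \left(\left(-6 - 2\right) \left(2 + 8\right)\right)^{2} = 15 + \left(\left(-8\right) 10\right)^{2} = 15 + \left(-80\right)^{2} = 15 + 6400 = 6415$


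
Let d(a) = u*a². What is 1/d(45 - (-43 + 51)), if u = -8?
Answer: -1/10952 ≈ -9.1308e-5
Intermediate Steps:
d(a) = -8*a²
1/d(45 - (-43 + 51)) = 1/(-8*(45 - (-43 + 51))²) = 1/(-8*(45 - 1*8)²) = 1/(-8*(45 - 8)²) = 1/(-8*37²) = 1/(-8*1369) = 1/(-10952) = -1/10952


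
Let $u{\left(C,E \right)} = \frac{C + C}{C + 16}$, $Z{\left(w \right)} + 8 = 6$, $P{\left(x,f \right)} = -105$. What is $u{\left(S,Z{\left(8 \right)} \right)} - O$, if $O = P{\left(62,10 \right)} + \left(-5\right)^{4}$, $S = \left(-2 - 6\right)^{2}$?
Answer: $- \frac{2592}{5} \approx -518.4$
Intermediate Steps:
$Z{\left(w \right)} = -2$ ($Z{\left(w \right)} = -8 + 6 = -2$)
$S = 64$ ($S = \left(-8\right)^{2} = 64$)
$u{\left(C,E \right)} = \frac{2 C}{16 + C}$
$O = 520$ ($O = -105 + \left(-5\right)^{4} = -105 + 625 = 520$)
$u{\left(S,Z{\left(8 \right)} \right)} - O = 2 \cdot 64 \frac{1}{16 + 64} - 520 = 2 \cdot 64 \cdot \frac{1}{80} - 520 = \frac{8}{5} - 520 = - \frac{2592}{5}$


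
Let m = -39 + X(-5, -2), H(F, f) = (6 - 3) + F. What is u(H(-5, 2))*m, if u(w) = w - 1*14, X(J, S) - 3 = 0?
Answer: 576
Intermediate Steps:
H(F, f) = 3 + F
X(J, S) = 3 (X(J, S) = 3 + 0 = 3)
u(w) = -14 + w (u(w) = w - 14 = -14 + w)
m = -36 (m = -39 + 3 = -36)
u(H(-5, 2))*m = (-14 + (3 - 5))*(-36) = (-14 - 2)*(-36) = -16*(-36) = 576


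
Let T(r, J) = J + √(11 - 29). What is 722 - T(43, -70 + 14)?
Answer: 778 - 3*I*√2 ≈ 778.0 - 4.2426*I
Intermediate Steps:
T(r, J) = J + 3*I*√2 (T(r, J) = J + √(-18) = J + 3*I*√2)
722 - T(43, -70 + 14) = 722 - ((-70 + 14) + 3*I*√2) = 722 - (-56 + 3*I*√2) = 722 + (56 - 3*I*√2) = 778 - 3*I*√2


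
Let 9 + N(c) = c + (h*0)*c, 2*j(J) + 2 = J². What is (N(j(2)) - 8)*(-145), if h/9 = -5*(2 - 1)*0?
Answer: 2320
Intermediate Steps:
h = 0 (h = 9*(-5*(2 - 1)*0) = 9*(-5*1*0) = 9*(-5*0) = 9*0 = 0)
j(J) = -1 + J²/2
N(c) = -9 + c (N(c) = -9 + (c + (0*0)*c) = -9 + (c + 0*c) = -9 + (c + 0) = -9 + c)
(N(j(2)) - 8)*(-145) = ((-9 + (-1 + (½)*2²)) - 8)*(-145) = ((-9 + (-1 + (½)*4)) - 8)*(-145) = ((-9 + (-1 + 2)) - 8)*(-145) = ((-9 + 1) - 8)*(-145) = (-8 - 8)*(-145) = -16*(-145) = 2320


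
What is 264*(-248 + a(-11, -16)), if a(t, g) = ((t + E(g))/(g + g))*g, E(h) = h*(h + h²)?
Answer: -573804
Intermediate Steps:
a(t, g) = t/2 + g²*(1 + g)/2 (a(t, g) = ((t + g²*(1 + g))/(g + g))*g = ((t + g²*(1 + g))/((2*g)))*g = ((t + g²*(1 + g))*(1/(2*g)))*g = ((t + g²*(1 + g))/(2*g))*g = t/2 + g²*(1 + g)/2)
264*(-248 + a(-11, -16)) = 264*(-248 + ((½)*(-11) + (½)*(-16)²*(1 - 16))) = 264*(-248 + (-11/2 + (½)*256*(-15))) = 264*(-248 + (-11/2 - 1920)) = 264*(-248 - 3851/2) = 264*(-4347/2) = -573804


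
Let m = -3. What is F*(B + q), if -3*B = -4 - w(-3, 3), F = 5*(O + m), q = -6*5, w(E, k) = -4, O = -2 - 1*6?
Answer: 1650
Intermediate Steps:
O = -8 (O = -2 - 6 = -8)
q = -30
F = -55 (F = 5*(-8 - 3) = 5*(-11) = -55)
B = 0 (B = -(-4 - 1*(-4))/3 = -(-4 + 4)/3 = -1/3*0 = 0)
F*(B + q) = -55*(0 - 30) = -55*(-30) = 1650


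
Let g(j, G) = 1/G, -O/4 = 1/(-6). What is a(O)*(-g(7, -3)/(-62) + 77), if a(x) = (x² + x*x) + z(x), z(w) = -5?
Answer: -529877/1674 ≈ -316.53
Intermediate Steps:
O = ⅔ (O = -4/(-6) = -4*(-⅙) = ⅔ ≈ 0.66667)
a(x) = -5 + 2*x² (a(x) = (x² + x*x) - 5 = (x² + x²) - 5 = 2*x² - 5 = -5 + 2*x²)
a(O)*(-g(7, -3)/(-62) + 77) = (-5 + 2*(⅔)²)*(-1/((-3)*(-62)) + 77) = (-5 + 2*(4/9))*(-(-1)*(-1)/(3*62) + 77) = (-5 + 8/9)*(-1*1/186 + 77) = -37*(-1/186 + 77)/9 = -37/9*14321/186 = -529877/1674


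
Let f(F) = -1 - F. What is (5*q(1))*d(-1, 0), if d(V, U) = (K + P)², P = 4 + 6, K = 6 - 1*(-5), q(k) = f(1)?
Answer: -4410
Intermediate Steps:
q(k) = -2 (q(k) = -1 - 1*1 = -1 - 1 = -2)
K = 11 (K = 6 + 5 = 11)
P = 10
d(V, U) = 441 (d(V, U) = (11 + 10)² = 21² = 441)
(5*q(1))*d(-1, 0) = (5*(-2))*441 = -10*441 = -4410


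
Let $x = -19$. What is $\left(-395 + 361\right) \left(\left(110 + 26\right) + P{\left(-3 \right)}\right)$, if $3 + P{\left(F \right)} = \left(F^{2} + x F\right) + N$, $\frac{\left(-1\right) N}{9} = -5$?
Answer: $-8296$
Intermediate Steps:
$N = 45$ ($N = \left(-9\right) \left(-5\right) = 45$)
$P{\left(F \right)} = 42 + F^{2} - 19 F$ ($P{\left(F \right)} = -3 + \left(\left(F^{2} - 19 F\right) + 45\right) = -3 + \left(45 + F^{2} - 19 F\right) = 42 + F^{2} - 19 F$)
$\left(-395 + 361\right) \left(\left(110 + 26\right) + P{\left(-3 \right)}\right) = \left(-395 + 361\right) \left(\left(110 + 26\right) + \left(42 + \left(-3\right)^{2} - -57\right)\right) = - 34 \left(136 + \left(42 + 9 + 57\right)\right) = - 34 \left(136 + 108\right) = \left(-34\right) 244 = -8296$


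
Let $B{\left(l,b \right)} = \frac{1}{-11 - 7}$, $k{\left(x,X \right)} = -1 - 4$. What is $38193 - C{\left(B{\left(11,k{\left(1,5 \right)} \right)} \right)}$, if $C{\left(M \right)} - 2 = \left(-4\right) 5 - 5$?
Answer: $38216$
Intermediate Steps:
$k{\left(x,X \right)} = -5$
$B{\left(l,b \right)} = - \frac{1}{18}$ ($B{\left(l,b \right)} = \frac{1}{-18} = - \frac{1}{18}$)
$C{\left(M \right)} = -23$ ($C{\left(M \right)} = 2 - 25 = -23$)
$38193 - C{\left(B{\left(11,k{\left(1,5 \right)} \right)} \right)} = 38193 - -23 = 38193 + 23 = 38216$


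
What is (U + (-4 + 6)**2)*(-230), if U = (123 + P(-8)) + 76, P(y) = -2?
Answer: -46230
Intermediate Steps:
U = 197 (U = (123 - 2) + 76 = 121 + 76 = 197)
(U + (-4 + 6)**2)*(-230) = (197 + (-4 + 6)**2)*(-230) = (197 + 2**2)*(-230) = (197 + 4)*(-230) = 201*(-230) = -46230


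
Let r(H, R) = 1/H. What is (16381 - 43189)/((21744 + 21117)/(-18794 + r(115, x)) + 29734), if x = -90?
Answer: -57940371672/64259432791 ≈ -0.90166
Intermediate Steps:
(16381 - 43189)/((21744 + 21117)/(-18794 + r(115, x)) + 29734) = (16381 - 43189)/((21744 + 21117)/(-18794 + 1/115) + 29734) = -26808/(42861/(-18794 + 1/115) + 29734) = -26808/(42861/(-2161309/115) + 29734) = -26808/(42861*(-115/2161309) + 29734) = -26808/(-4929015/2161309 + 29734) = -26808/64259432791/2161309 = -26808*2161309/64259432791 = -57940371672/64259432791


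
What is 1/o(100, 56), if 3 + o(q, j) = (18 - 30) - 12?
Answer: -1/27 ≈ -0.037037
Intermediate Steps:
o(q, j) = -27 (o(q, j) = -3 + ((18 - 30) - 12) = -3 + (-12 - 12) = -3 - 24 = -27)
1/o(100, 56) = 1/(-27) = -1/27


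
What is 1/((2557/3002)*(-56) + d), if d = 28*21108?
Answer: 1501/887055428 ≈ 1.6921e-6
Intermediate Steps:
d = 591024
1/((2557/3002)*(-56) + d) = 1/((2557/3002)*(-56) + 591024) = 1/(-71596/1501 + 591024) = 1/(887055428/1501) = 1501/887055428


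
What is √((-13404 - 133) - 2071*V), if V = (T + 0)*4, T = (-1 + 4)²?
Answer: I*√88093 ≈ 296.8*I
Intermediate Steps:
T = 9 (T = 3² = 9)
V = 36 (V = (9 + 0)*4 = 9*4 = 36)
√((-13404 - 133) - 2071*V) = √((-13404 - 133) - 2071*36) = √(-13537 - 74556) = √(-88093) = I*√88093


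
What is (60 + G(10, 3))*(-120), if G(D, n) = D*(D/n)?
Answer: -11200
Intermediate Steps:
G(D, n) = D²/n
(60 + G(10, 3))*(-120) = (60 + 10²/3)*(-120) = (60 + 100*(⅓))*(-120) = (60 + 100/3)*(-120) = (280/3)*(-120) = -11200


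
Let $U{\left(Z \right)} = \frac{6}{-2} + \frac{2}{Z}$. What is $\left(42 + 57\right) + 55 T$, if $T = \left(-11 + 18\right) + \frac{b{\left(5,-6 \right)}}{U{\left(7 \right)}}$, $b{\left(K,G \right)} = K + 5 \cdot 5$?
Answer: $- \frac{2354}{19} \approx -123.89$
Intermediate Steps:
$U{\left(Z \right)} = -3 + \frac{2}{Z}$ ($U{\left(Z \right)} = 6 \left(- \frac{1}{2}\right) + \frac{2}{Z} = -3 + \frac{2}{Z}$)
$b{\left(K,G \right)} = 25 + K$ ($b{\left(K,G \right)} = K + 25 = 25 + K$)
$T = - \frac{77}{19}$ ($T = \left(-11 + 18\right) + \frac{25 + 5}{-3 + \frac{2}{7}} = 7 + \frac{30}{-3 + 2 \cdot \frac{1}{7}} = 7 + \frac{30}{-3 + \frac{2}{7}} = 7 + \frac{30}{- \frac{19}{7}} = 7 + 30 \left(- \frac{7}{19}\right) = 7 - \frac{210}{19} = - \frac{77}{19} \approx -4.0526$)
$\left(42 + 57\right) + 55 T = \left(42 + 57\right) + 55 \left(- \frac{77}{19}\right) = 99 - \frac{4235}{19} = - \frac{2354}{19}$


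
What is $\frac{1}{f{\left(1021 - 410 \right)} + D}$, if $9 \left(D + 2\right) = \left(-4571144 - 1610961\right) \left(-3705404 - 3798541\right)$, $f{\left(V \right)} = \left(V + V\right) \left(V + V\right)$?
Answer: $\frac{3}{15463396447921} \approx 1.9401 \cdot 10^{-13}$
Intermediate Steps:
$f{\left(V \right)} = 4 V^{2}$ ($f{\left(V \right)} = 2 V 2 V = 4 V^{2}$)
$D = \frac{15463391968069}{3}$ ($D = -2 + \frac{\left(-4571144 - 1610961\right) \left(-3705404 - 3798541\right)}{9} = -2 + \frac{\left(-6182105\right) \left(-7503945\right)}{9} = -2 + \frac{1}{9} \cdot 46390175904225 = -2 + \frac{15463391968075}{3} = \frac{15463391968069}{3} \approx 5.1545 \cdot 10^{12}$)
$\frac{1}{f{\left(1021 - 410 \right)} + D} = \frac{1}{4 \left(1021 - 410\right)^{2} + \frac{15463391968069}{3}} = \frac{1}{4 \cdot 611^{2} + \frac{15463391968069}{3}} = \frac{1}{4 \cdot 373321 + \frac{15463391968069}{3}} = \frac{1}{1493284 + \frac{15463391968069}{3}} = \frac{1}{\frac{15463396447921}{3}} = \frac{3}{15463396447921}$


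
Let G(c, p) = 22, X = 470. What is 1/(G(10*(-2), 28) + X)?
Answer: 1/492 ≈ 0.0020325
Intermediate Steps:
1/(G(10*(-2), 28) + X) = 1/(22 + 470) = 1/492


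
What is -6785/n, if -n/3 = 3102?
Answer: 6785/9306 ≈ 0.72910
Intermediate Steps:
n = -9306 (n = -3*3102 = -9306)
-6785/n = -6785/(-9306) = -6785*(-1/9306) = 6785/9306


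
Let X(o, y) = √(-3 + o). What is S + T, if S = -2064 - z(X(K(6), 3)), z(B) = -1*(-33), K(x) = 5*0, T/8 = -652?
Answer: -7313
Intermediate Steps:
T = -5216 (T = 8*(-652) = -5216)
K(x) = 0
z(B) = 33
S = -2097 (S = -2064 - 1*33 = -2064 - 33 = -2097)
S + T = -2097 - 5216 = -7313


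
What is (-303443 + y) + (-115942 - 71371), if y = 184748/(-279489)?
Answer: -137161088432/279489 ≈ -4.9076e+5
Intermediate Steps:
y = -184748/279489 (y = 184748*(-1/279489) = -184748/279489 ≈ -0.66102)
(-303443 + y) + (-115942 - 71371) = (-303443 - 184748/279489) + (-115942 - 71371) = -84809165375/279489 - 187313 = -137161088432/279489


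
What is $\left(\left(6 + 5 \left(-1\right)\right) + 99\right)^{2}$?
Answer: $10000$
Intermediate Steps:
$\left(\left(6 + 5 \left(-1\right)\right) + 99\right)^{2} = \left(\left(6 - 5\right) + 99\right)^{2} = \left(1 + 99\right)^{2} = 100^{2} = 10000$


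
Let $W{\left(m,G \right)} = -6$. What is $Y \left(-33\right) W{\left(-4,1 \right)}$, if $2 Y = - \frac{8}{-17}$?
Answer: $\frac{792}{17} \approx 46.588$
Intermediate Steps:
$Y = \frac{4}{17}$ ($Y = \frac{\left(-8\right) \frac{1}{-17}}{2} = \frac{\left(-8\right) \left(- \frac{1}{17}\right)}{2} = \frac{1}{2} \cdot \frac{8}{17} = \frac{4}{17} \approx 0.23529$)
$Y \left(-33\right) W{\left(-4,1 \right)} = \frac{4}{17} \left(-33\right) \left(-6\right) = \left(- \frac{132}{17}\right) \left(-6\right) = \frac{792}{17}$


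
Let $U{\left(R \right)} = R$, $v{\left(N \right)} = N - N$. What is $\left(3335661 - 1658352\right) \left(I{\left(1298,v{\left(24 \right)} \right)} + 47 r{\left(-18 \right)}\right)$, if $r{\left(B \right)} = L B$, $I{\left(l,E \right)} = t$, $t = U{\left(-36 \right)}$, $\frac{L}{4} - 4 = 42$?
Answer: $-261157011300$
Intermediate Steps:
$v{\left(N \right)} = 0$
$L = 184$ ($L = 16 + 4 \cdot 42 = 16 + 168 = 184$)
$t = -36$
$I{\left(l,E \right)} = -36$
$r{\left(B \right)} = 184 B$
$\left(3335661 - 1658352\right) \left(I{\left(1298,v{\left(24 \right)} \right)} + 47 r{\left(-18 \right)}\right) = \left(3335661 - 1658352\right) \left(-36 + 47 \cdot 184 \left(-18\right)\right) = 1677309 \left(-36 + 47 \left(-3312\right)\right) = 1677309 \left(-36 - 155664\right) = 1677309 \left(-155700\right) = -261157011300$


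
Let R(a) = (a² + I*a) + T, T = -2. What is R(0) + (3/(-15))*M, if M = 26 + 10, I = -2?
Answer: -46/5 ≈ -9.2000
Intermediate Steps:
M = 36
R(a) = -2 + a² - 2*a (R(a) = (a² - 2*a) - 2 = -2 + a² - 2*a)
R(0) + (3/(-15))*M = (-2 + 0² - 2*0) + (3/(-15))*36 = (-2 + 0 + 0) + (3*(-1/15))*36 = -2 - ⅕*36 = -2 - 36/5 = -46/5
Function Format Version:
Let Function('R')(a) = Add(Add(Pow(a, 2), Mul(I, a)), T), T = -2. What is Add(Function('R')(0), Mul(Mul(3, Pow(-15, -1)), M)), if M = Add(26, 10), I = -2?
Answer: Rational(-46, 5) ≈ -9.2000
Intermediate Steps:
M = 36
Function('R')(a) = Add(-2, Pow(a, 2), Mul(-2, a)) (Function('R')(a) = Add(Add(Pow(a, 2), Mul(-2, a)), -2) = Add(-2, Pow(a, 2), Mul(-2, a)))
Add(Function('R')(0), Mul(Mul(3, Pow(-15, -1)), M)) = Add(Add(-2, Pow(0, 2), Mul(-2, 0)), Mul(Mul(3, Pow(-15, -1)), 36)) = Add(Add(-2, 0, 0), Mul(Mul(3, Rational(-1, 15)), 36)) = Add(-2, Mul(Rational(-1, 5), 36)) = Add(-2, Rational(-36, 5)) = Rational(-46, 5)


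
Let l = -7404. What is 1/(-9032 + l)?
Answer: -1/16436 ≈ -6.0842e-5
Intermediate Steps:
1/(-9032 + l) = 1/(-9032 - 7404) = 1/(-16436) = -1/16436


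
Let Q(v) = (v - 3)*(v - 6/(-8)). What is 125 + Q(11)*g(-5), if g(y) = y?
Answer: -345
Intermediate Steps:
Q(v) = (-3 + v)*(¾ + v) (Q(v) = (-3 + v)*(v - 6*(-⅛)) = (-3 + v)*(v + ¾) = (-3 + v)*(¾ + v))
125 + Q(11)*g(-5) = 125 + (-9/4 + 11² - 9/4*11)*(-5) = 125 + (-9/4 + 121 - 99/4)*(-5) = 125 + 94*(-5) = 125 - 470 = -345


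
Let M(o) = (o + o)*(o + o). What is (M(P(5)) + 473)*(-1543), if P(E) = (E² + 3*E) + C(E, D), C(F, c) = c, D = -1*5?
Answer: -8290539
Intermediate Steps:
D = -5
P(E) = -5 + E² + 3*E (P(E) = (E² + 3*E) - 5 = -5 + E² + 3*E)
M(o) = 4*o² (M(o) = (2*o)*(2*o) = 4*o²)
(M(P(5)) + 473)*(-1543) = (4*(-5 + 5² + 3*5)² + 473)*(-1543) = (4*(-5 + 25 + 15)² + 473)*(-1543) = (4*35² + 473)*(-1543) = (4*1225 + 473)*(-1543) = (4900 + 473)*(-1543) = 5373*(-1543) = -8290539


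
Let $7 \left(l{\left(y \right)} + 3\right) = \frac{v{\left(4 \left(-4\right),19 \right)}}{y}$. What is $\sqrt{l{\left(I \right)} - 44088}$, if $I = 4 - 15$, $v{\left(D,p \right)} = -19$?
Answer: $\frac{2 i \sqrt{65353519}}{77} \approx 209.98 i$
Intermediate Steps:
$I = -11$ ($I = 4 - 15 = -11$)
$l{\left(y \right)} = -3 - \frac{19}{7 y}$ ($l{\left(y \right)} = -3 + \frac{\left(-19\right) \frac{1}{y}}{7} = -3 - \frac{19}{7 y}$)
$\sqrt{l{\left(I \right)} - 44088} = \sqrt{\left(-3 - \frac{19}{7 \left(-11\right)}\right) - 44088} = \sqrt{\left(-3 - - \frac{19}{77}\right) - 44088} = \sqrt{\left(-3 + \frac{19}{77}\right) - 44088} = \sqrt{- \frac{212}{77} - 44088} = \sqrt{- \frac{3394988}{77}} = \frac{2 i \sqrt{65353519}}{77}$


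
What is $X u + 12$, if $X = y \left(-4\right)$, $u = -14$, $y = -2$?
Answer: $-100$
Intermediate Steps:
$X = 8$ ($X = \left(-2\right) \left(-4\right) = 8$)
$X u + 12 = 8 \left(-14\right) + 12 = -112 + 12 = -100$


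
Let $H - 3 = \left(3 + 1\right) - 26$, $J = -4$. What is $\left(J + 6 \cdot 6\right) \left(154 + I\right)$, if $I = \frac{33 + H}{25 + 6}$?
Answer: $\frac{153216}{31} \approx 4942.5$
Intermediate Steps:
$H = -19$ ($H = 3 + \left(\left(3 + 1\right) - 26\right) = 3 + \left(4 - 26\right) = 3 - 22 = -19$)
$I = \frac{14}{31}$ ($I = \frac{33 - 19}{25 + 6} = \frac{14}{31} \approx 0.45161$)
$\left(J + 6 \cdot 6\right) \left(154 + I\right) = \left(-4 + 6 \cdot 6\right) \left(154 + \frac{14}{31}\right) = \left(-4 + 36\right) \frac{4788}{31} = 32 \cdot \frac{4788}{31} = \frac{153216}{31}$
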